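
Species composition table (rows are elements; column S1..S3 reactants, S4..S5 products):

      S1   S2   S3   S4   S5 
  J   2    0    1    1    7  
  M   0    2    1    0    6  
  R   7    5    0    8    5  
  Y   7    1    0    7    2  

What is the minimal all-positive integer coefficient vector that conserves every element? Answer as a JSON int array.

J: 5·2+2·0+2·1 = 12 | 5·1+1·7 = 12
M: 5·0+2·2+2·1 = 6 | 5·0+1·6 = 6
R: 5·7+2·5+2·0 = 45 | 5·8+1·5 = 45
Y: 5·7+2·1+2·0 = 37 | 5·7+1·2 = 37
gcd(5,2,2,5,1) = 1

Coefficients: [5, 2, 2, 5, 1]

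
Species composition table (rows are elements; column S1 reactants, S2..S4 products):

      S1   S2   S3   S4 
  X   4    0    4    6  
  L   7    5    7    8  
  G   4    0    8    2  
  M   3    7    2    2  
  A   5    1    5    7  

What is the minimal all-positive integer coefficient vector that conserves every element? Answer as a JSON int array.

Coefficients: [5, 1, 2, 2]

X: 5·4 = 20 | 1·0+2·4+2·6 = 20
L: 5·7 = 35 | 1·5+2·7+2·8 = 35
G: 5·4 = 20 | 1·0+2·8+2·2 = 20
M: 5·3 = 15 | 1·7+2·2+2·2 = 15
A: 5·5 = 25 | 1·1+2·5+2·7 = 25
gcd(5,1,2,2) = 1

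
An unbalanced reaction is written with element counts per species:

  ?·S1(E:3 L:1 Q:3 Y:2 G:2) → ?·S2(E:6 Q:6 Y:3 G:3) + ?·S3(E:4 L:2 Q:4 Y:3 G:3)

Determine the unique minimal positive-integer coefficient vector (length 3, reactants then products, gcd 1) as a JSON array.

E: 6·3 = 18 | 1·6+3·4 = 18
L: 6·1 = 6 | 1·0+3·2 = 6
Q: 6·3 = 18 | 1·6+3·4 = 18
Y: 6·2 = 12 | 1·3+3·3 = 12
G: 6·2 = 12 | 1·3+3·3 = 12
gcd(6,1,3) = 1

Coefficients: [6, 1, 3]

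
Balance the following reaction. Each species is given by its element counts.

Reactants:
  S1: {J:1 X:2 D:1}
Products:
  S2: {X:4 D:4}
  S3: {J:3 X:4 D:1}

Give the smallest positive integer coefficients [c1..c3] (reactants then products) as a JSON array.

J: 6·1 = 6 | 1·0+2·3 = 6
X: 6·2 = 12 | 1·4+2·4 = 12
D: 6·1 = 6 | 1·4+2·1 = 6
gcd(6,1,2) = 1

Coefficients: [6, 1, 2]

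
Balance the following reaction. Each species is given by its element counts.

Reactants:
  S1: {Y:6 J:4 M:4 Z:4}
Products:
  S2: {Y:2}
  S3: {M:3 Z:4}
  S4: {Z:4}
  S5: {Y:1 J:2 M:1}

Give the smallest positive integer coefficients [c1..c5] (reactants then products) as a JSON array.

Y: 3·6 = 18 | 6·2+2·0+1·0+6·1 = 18
J: 3·4 = 12 | 6·0+2·0+1·0+6·2 = 12
M: 3·4 = 12 | 6·0+2·3+1·0+6·1 = 12
Z: 3·4 = 12 | 6·0+2·4+1·4+6·0 = 12
gcd(3,6,2,1,6) = 1

Coefficients: [3, 6, 2, 1, 6]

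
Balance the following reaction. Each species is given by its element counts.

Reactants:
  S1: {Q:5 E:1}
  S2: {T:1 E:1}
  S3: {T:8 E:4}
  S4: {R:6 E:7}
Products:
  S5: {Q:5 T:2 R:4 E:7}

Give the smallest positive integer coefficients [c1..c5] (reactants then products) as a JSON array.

Coefficients: [6, 4, 1, 4, 6]

Q: 6·5+4·0+1·0+4·0 = 30 | 6·5 = 30
T: 6·0+4·1+1·8+4·0 = 12 | 6·2 = 12
R: 6·0+4·0+1·0+4·6 = 24 | 6·4 = 24
E: 6·1+4·1+1·4+4·7 = 42 | 6·7 = 42
gcd(6,4,1,4,6) = 1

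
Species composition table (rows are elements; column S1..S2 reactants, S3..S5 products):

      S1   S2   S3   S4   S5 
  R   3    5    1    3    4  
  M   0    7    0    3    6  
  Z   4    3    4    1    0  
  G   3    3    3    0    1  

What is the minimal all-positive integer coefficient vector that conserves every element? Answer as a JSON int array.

R: 1·3+3·5 = 18 | 3·1+1·3+3·4 = 18
M: 1·0+3·7 = 21 | 3·0+1·3+3·6 = 21
Z: 1·4+3·3 = 13 | 3·4+1·1+3·0 = 13
G: 1·3+3·3 = 12 | 3·3+1·0+3·1 = 12
gcd(1,3,3,1,3) = 1

Coefficients: [1, 3, 3, 1, 3]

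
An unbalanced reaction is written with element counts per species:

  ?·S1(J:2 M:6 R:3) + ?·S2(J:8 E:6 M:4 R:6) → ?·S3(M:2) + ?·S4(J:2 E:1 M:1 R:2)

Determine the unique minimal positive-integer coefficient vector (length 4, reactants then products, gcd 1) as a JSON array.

Coefficients: [2, 1, 5, 6]

J: 2·2+1·8 = 12 | 5·0+6·2 = 12
E: 2·0+1·6 = 6 | 5·0+6·1 = 6
M: 2·6+1·4 = 16 | 5·2+6·1 = 16
R: 2·3+1·6 = 12 | 5·0+6·2 = 12
gcd(2,1,5,6) = 1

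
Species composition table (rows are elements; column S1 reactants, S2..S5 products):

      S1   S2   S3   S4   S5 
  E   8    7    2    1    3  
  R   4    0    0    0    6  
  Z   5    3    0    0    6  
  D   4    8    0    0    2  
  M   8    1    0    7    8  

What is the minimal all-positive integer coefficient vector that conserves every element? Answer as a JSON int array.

E: 3·8 = 24 | 1·7+5·2+1·1+2·3 = 24
R: 3·4 = 12 | 1·0+5·0+1·0+2·6 = 12
Z: 3·5 = 15 | 1·3+5·0+1·0+2·6 = 15
D: 3·4 = 12 | 1·8+5·0+1·0+2·2 = 12
M: 3·8 = 24 | 1·1+5·0+1·7+2·8 = 24
gcd(3,1,5,1,2) = 1

Coefficients: [3, 1, 5, 1, 2]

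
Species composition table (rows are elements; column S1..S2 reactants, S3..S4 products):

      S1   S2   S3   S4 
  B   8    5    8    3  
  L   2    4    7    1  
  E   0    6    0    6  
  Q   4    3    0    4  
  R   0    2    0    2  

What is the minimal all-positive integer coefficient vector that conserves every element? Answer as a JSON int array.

Coefficients: [1, 4, 2, 4]

B: 1·8+4·5 = 28 | 2·8+4·3 = 28
L: 1·2+4·4 = 18 | 2·7+4·1 = 18
E: 1·0+4·6 = 24 | 2·0+4·6 = 24
Q: 1·4+4·3 = 16 | 2·0+4·4 = 16
R: 1·0+4·2 = 8 | 2·0+4·2 = 8
gcd(1,4,2,4) = 1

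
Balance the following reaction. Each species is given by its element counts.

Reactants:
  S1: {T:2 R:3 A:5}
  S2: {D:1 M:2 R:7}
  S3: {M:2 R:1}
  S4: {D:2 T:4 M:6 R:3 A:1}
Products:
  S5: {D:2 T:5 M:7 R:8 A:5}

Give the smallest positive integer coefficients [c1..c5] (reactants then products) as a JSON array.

Coefficients: [5, 2, 4, 5, 6]

D: 5·0+2·1+4·0+5·2 = 12 | 6·2 = 12
T: 5·2+2·0+4·0+5·4 = 30 | 6·5 = 30
M: 5·0+2·2+4·2+5·6 = 42 | 6·7 = 42
R: 5·3+2·7+4·1+5·3 = 48 | 6·8 = 48
A: 5·5+2·0+4·0+5·1 = 30 | 6·5 = 30
gcd(5,2,4,5,6) = 1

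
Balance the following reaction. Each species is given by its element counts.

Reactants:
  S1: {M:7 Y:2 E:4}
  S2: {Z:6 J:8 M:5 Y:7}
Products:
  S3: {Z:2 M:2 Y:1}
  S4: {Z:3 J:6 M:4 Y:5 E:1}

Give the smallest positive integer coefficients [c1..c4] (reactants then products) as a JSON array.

Z: 1·0+3·6 = 18 | 3·2+4·3 = 18
J: 1·0+3·8 = 24 | 3·0+4·6 = 24
M: 1·7+3·5 = 22 | 3·2+4·4 = 22
Y: 1·2+3·7 = 23 | 3·1+4·5 = 23
E: 1·4+3·0 = 4 | 3·0+4·1 = 4
gcd(1,3,3,4) = 1

Coefficients: [1, 3, 3, 4]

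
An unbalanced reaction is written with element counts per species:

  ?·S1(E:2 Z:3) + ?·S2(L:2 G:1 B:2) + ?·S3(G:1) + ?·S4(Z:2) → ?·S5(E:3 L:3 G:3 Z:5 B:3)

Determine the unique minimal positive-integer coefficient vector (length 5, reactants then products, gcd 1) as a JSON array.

Coefficients: [6, 6, 6, 1, 4]

E: 6·2+6·0+6·0+1·0 = 12 | 4·3 = 12
L: 6·0+6·2+6·0+1·0 = 12 | 4·3 = 12
G: 6·0+6·1+6·1+1·0 = 12 | 4·3 = 12
Z: 6·3+6·0+6·0+1·2 = 20 | 4·5 = 20
B: 6·0+6·2+6·0+1·0 = 12 | 4·3 = 12
gcd(6,6,6,1,4) = 1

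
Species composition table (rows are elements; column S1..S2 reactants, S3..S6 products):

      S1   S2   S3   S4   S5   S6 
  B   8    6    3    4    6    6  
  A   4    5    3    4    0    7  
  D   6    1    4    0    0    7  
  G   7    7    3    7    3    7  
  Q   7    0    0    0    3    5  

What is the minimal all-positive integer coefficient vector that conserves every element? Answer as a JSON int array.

B: 5·8+6·6 = 76 | 2·3+4·4+5·6+4·6 = 76
A: 5·4+6·5 = 50 | 2·3+4·4+5·0+4·7 = 50
D: 5·6+6·1 = 36 | 2·4+4·0+5·0+4·7 = 36
G: 5·7+6·7 = 77 | 2·3+4·7+5·3+4·7 = 77
Q: 5·7+6·0 = 35 | 2·0+4·0+5·3+4·5 = 35
gcd(5,6,2,4,5,4) = 1

Coefficients: [5, 6, 2, 4, 5, 4]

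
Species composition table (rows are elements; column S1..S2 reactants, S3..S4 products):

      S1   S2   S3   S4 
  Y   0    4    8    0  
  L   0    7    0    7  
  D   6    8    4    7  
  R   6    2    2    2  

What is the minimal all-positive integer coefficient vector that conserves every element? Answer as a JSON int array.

Coefficients: [1, 6, 3, 6]

Y: 1·0+6·4 = 24 | 3·8+6·0 = 24
L: 1·0+6·7 = 42 | 3·0+6·7 = 42
D: 1·6+6·8 = 54 | 3·4+6·7 = 54
R: 1·6+6·2 = 18 | 3·2+6·2 = 18
gcd(1,6,3,6) = 1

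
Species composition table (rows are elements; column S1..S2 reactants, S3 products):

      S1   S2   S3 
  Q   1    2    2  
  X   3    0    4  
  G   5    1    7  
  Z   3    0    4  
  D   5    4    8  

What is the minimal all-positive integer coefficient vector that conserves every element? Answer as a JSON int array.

Coefficients: [4, 1, 3]

Q: 4·1+1·2 = 6 | 3·2 = 6
X: 4·3+1·0 = 12 | 3·4 = 12
G: 4·5+1·1 = 21 | 3·7 = 21
Z: 4·3+1·0 = 12 | 3·4 = 12
D: 4·5+1·4 = 24 | 3·8 = 24
gcd(4,1,3) = 1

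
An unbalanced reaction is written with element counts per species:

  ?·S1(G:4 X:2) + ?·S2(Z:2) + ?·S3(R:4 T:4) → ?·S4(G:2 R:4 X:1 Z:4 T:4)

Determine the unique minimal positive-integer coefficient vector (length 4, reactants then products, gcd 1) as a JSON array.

Coefficients: [1, 4, 2, 2]

G: 1·4+4·0+2·0 = 4 | 2·2 = 4
R: 1·0+4·0+2·4 = 8 | 2·4 = 8
X: 1·2+4·0+2·0 = 2 | 2·1 = 2
Z: 1·0+4·2+2·0 = 8 | 2·4 = 8
T: 1·0+4·0+2·4 = 8 | 2·4 = 8
gcd(1,4,2,2) = 1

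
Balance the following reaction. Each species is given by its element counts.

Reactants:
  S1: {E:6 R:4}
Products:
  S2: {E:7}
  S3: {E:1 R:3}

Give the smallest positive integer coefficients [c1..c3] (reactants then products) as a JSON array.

Coefficients: [3, 2, 4]

E: 3·6 = 18 | 2·7+4·1 = 18
R: 3·4 = 12 | 2·0+4·3 = 12
gcd(3,2,4) = 1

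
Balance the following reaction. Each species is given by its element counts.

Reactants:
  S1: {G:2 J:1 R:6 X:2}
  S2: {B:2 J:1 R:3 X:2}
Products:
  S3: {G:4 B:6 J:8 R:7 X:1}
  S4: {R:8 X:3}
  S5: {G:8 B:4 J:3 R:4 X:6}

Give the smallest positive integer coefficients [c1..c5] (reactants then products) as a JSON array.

G: 6·2+5·0 = 12 | 1·4+5·0+1·8 = 12
B: 6·0+5·2 = 10 | 1·6+5·0+1·4 = 10
J: 6·1+5·1 = 11 | 1·8+5·0+1·3 = 11
R: 6·6+5·3 = 51 | 1·7+5·8+1·4 = 51
X: 6·2+5·2 = 22 | 1·1+5·3+1·6 = 22
gcd(6,5,1,5,1) = 1

Coefficients: [6, 5, 1, 5, 1]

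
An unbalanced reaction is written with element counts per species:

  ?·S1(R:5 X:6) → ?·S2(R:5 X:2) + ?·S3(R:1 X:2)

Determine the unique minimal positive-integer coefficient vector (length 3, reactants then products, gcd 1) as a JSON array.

Coefficients: [2, 1, 5]

R: 2·5 = 10 | 1·5+5·1 = 10
X: 2·6 = 12 | 1·2+5·2 = 12
gcd(2,1,5) = 1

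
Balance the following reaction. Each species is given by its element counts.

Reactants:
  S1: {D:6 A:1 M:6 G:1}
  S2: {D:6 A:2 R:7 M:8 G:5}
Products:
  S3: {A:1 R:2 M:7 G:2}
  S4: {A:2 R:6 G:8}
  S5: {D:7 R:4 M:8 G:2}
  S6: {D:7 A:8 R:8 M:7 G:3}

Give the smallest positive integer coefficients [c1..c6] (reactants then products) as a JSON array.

Coefficients: [1, 6, 1, 2, 5, 1]

D: 1·6+6·6 = 42 | 1·0+2·0+5·7+1·7 = 42
A: 1·1+6·2 = 13 | 1·1+2·2+5·0+1·8 = 13
R: 1·0+6·7 = 42 | 1·2+2·6+5·4+1·8 = 42
M: 1·6+6·8 = 54 | 1·7+2·0+5·8+1·7 = 54
G: 1·1+6·5 = 31 | 1·2+2·8+5·2+1·3 = 31
gcd(1,6,1,2,5,1) = 1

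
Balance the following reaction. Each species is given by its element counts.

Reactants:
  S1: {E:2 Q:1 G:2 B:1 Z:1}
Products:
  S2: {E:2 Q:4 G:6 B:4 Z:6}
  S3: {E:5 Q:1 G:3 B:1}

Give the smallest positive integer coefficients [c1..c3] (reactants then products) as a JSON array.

Coefficients: [6, 1, 2]

E: 6·2 = 12 | 1·2+2·5 = 12
Q: 6·1 = 6 | 1·4+2·1 = 6
G: 6·2 = 12 | 1·6+2·3 = 12
B: 6·1 = 6 | 1·4+2·1 = 6
Z: 6·1 = 6 | 1·6+2·0 = 6
gcd(6,1,2) = 1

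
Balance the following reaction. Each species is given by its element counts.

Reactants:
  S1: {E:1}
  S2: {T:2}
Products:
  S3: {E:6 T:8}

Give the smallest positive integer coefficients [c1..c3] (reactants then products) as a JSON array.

Coefficients: [6, 4, 1]

E: 6·1+4·0 = 6 | 1·6 = 6
T: 6·0+4·2 = 8 | 1·8 = 8
gcd(6,4,1) = 1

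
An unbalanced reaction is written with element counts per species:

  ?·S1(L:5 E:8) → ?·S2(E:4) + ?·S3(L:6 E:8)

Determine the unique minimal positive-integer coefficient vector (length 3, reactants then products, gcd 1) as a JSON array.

L: 6·5 = 30 | 2·0+5·6 = 30
E: 6·8 = 48 | 2·4+5·8 = 48
gcd(6,2,5) = 1

Coefficients: [6, 2, 5]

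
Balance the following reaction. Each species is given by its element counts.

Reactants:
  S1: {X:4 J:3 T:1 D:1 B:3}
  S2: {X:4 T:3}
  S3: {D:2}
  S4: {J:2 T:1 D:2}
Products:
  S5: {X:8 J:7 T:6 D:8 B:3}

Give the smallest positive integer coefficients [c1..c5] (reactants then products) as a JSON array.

X: 2·4+2·4+3·0+4·0 = 16 | 2·8 = 16
J: 2·3+2·0+3·0+4·2 = 14 | 2·7 = 14
T: 2·1+2·3+3·0+4·1 = 12 | 2·6 = 12
D: 2·1+2·0+3·2+4·2 = 16 | 2·8 = 16
B: 2·3+2·0+3·0+4·0 = 6 | 2·3 = 6
gcd(2,2,3,4,2) = 1

Coefficients: [2, 2, 3, 4, 2]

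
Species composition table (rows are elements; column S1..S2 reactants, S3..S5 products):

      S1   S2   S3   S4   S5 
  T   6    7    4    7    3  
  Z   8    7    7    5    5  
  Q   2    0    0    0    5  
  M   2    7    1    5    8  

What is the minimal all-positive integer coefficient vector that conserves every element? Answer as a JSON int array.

Coefficients: [5, 6, 6, 6, 2]

T: 5·6+6·7 = 72 | 6·4+6·7+2·3 = 72
Z: 5·8+6·7 = 82 | 6·7+6·5+2·5 = 82
Q: 5·2+6·0 = 10 | 6·0+6·0+2·5 = 10
M: 5·2+6·7 = 52 | 6·1+6·5+2·8 = 52
gcd(5,6,6,6,2) = 1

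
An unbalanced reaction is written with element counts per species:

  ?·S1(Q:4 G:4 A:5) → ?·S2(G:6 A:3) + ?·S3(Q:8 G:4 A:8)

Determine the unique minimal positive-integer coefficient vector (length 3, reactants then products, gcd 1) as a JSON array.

Coefficients: [6, 2, 3]

Q: 6·4 = 24 | 2·0+3·8 = 24
G: 6·4 = 24 | 2·6+3·4 = 24
A: 6·5 = 30 | 2·3+3·8 = 30
gcd(6,2,3) = 1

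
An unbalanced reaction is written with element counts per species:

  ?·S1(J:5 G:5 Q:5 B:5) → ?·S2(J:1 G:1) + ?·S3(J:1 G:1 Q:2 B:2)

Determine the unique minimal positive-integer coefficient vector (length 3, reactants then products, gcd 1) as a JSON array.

J: 2·5 = 10 | 5·1+5·1 = 10
G: 2·5 = 10 | 5·1+5·1 = 10
Q: 2·5 = 10 | 5·0+5·2 = 10
B: 2·5 = 10 | 5·0+5·2 = 10
gcd(2,5,5) = 1

Coefficients: [2, 5, 5]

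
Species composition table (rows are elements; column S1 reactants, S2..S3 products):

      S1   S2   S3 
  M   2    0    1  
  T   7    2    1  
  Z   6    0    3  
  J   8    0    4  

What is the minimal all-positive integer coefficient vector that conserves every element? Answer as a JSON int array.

M: 2·2 = 4 | 5·0+4·1 = 4
T: 2·7 = 14 | 5·2+4·1 = 14
Z: 2·6 = 12 | 5·0+4·3 = 12
J: 2·8 = 16 | 5·0+4·4 = 16
gcd(2,5,4) = 1

Coefficients: [2, 5, 4]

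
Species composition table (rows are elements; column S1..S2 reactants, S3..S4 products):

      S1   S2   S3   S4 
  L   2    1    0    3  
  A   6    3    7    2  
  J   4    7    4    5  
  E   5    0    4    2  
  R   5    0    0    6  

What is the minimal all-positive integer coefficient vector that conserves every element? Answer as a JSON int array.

L: 6·2+3·1 = 15 | 5·0+5·3 = 15
A: 6·6+3·3 = 45 | 5·7+5·2 = 45
J: 6·4+3·7 = 45 | 5·4+5·5 = 45
E: 6·5+3·0 = 30 | 5·4+5·2 = 30
R: 6·5+3·0 = 30 | 5·0+5·6 = 30
gcd(6,3,5,5) = 1

Coefficients: [6, 3, 5, 5]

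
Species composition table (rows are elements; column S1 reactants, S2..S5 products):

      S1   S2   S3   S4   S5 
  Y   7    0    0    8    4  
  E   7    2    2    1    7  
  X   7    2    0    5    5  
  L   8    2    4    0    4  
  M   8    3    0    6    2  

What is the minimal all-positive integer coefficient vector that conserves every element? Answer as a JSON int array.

Y: 4·7 = 28 | 4·0+5·0+3·8+1·4 = 28
E: 4·7 = 28 | 4·2+5·2+3·1+1·7 = 28
X: 4·7 = 28 | 4·2+5·0+3·5+1·5 = 28
L: 4·8 = 32 | 4·2+5·4+3·0+1·4 = 32
M: 4·8 = 32 | 4·3+5·0+3·6+1·2 = 32
gcd(4,4,5,3,1) = 1

Coefficients: [4, 4, 5, 3, 1]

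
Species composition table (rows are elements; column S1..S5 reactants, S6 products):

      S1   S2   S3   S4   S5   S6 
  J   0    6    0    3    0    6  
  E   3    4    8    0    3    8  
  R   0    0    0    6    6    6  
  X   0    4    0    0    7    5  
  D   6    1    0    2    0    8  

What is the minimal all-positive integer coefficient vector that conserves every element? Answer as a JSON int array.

Coefficients: [6, 4, 1, 4, 2, 6]

J: 6·0+4·6+1·0+4·3+2·0 = 36 | 6·6 = 36
E: 6·3+4·4+1·8+4·0+2·3 = 48 | 6·8 = 48
R: 6·0+4·0+1·0+4·6+2·6 = 36 | 6·6 = 36
X: 6·0+4·4+1·0+4·0+2·7 = 30 | 6·5 = 30
D: 6·6+4·1+1·0+4·2+2·0 = 48 | 6·8 = 48
gcd(6,4,1,4,2,6) = 1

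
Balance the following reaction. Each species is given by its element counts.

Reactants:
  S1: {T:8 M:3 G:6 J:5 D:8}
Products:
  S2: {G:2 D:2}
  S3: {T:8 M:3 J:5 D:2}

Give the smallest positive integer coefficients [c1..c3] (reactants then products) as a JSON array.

T: 1·8 = 8 | 3·0+1·8 = 8
M: 1·3 = 3 | 3·0+1·3 = 3
G: 1·6 = 6 | 3·2+1·0 = 6
J: 1·5 = 5 | 3·0+1·5 = 5
D: 1·8 = 8 | 3·2+1·2 = 8
gcd(1,3,1) = 1

Coefficients: [1, 3, 1]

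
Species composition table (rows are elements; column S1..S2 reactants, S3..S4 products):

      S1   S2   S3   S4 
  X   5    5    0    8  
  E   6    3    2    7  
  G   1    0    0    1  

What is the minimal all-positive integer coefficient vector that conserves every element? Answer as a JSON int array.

Coefficients: [5, 3, 2, 5]

X: 5·5+3·5 = 40 | 2·0+5·8 = 40
E: 5·6+3·3 = 39 | 2·2+5·7 = 39
G: 5·1+3·0 = 5 | 2·0+5·1 = 5
gcd(5,3,2,5) = 1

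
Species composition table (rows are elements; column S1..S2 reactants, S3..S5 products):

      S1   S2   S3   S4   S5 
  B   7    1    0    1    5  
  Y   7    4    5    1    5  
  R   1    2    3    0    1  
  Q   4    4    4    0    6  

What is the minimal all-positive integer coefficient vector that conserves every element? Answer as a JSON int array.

Coefficients: [1, 5, 3, 2, 2]

B: 1·7+5·1 = 12 | 3·0+2·1+2·5 = 12
Y: 1·7+5·4 = 27 | 3·5+2·1+2·5 = 27
R: 1·1+5·2 = 11 | 3·3+2·0+2·1 = 11
Q: 1·4+5·4 = 24 | 3·4+2·0+2·6 = 24
gcd(1,5,3,2,2) = 1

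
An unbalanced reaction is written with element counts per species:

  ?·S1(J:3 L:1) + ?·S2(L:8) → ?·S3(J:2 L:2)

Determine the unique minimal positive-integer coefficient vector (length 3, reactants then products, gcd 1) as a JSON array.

Coefficients: [4, 1, 6]

J: 4·3+1·0 = 12 | 6·2 = 12
L: 4·1+1·8 = 12 | 6·2 = 12
gcd(4,1,6) = 1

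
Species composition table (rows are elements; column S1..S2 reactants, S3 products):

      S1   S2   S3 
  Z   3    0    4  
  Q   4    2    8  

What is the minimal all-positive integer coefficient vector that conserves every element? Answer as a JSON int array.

Z: 4·3+4·0 = 12 | 3·4 = 12
Q: 4·4+4·2 = 24 | 3·8 = 24
gcd(4,4,3) = 1

Coefficients: [4, 4, 3]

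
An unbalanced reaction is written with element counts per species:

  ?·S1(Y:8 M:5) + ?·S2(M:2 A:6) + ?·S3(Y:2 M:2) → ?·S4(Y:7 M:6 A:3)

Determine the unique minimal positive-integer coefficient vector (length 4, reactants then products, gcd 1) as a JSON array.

Y: 4·8+3·0+5·2 = 42 | 6·7 = 42
M: 4·5+3·2+5·2 = 36 | 6·6 = 36
A: 4·0+3·6+5·0 = 18 | 6·3 = 18
gcd(4,3,5,6) = 1

Coefficients: [4, 3, 5, 6]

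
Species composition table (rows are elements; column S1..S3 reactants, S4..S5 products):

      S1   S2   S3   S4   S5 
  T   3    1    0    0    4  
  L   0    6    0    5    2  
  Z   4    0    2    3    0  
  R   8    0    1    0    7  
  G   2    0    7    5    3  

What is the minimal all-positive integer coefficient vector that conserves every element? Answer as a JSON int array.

Coefficients: [2, 6, 5, 6, 3]

T: 2·3+6·1+5·0 = 12 | 6·0+3·4 = 12
L: 2·0+6·6+5·0 = 36 | 6·5+3·2 = 36
Z: 2·4+6·0+5·2 = 18 | 6·3+3·0 = 18
R: 2·8+6·0+5·1 = 21 | 6·0+3·7 = 21
G: 2·2+6·0+5·7 = 39 | 6·5+3·3 = 39
gcd(2,6,5,6,3) = 1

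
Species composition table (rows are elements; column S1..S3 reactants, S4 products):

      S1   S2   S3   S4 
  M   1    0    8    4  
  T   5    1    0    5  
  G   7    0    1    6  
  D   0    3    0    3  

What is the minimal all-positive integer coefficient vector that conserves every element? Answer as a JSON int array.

M: 4·1+5·0+2·8 = 20 | 5·4 = 20
T: 4·5+5·1+2·0 = 25 | 5·5 = 25
G: 4·7+5·0+2·1 = 30 | 5·6 = 30
D: 4·0+5·3+2·0 = 15 | 5·3 = 15
gcd(4,5,2,5) = 1

Coefficients: [4, 5, 2, 5]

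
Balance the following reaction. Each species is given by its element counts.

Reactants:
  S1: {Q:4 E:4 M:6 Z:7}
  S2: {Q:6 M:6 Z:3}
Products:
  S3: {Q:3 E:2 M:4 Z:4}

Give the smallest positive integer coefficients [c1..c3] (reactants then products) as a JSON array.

Q: 3·4+1·6 = 18 | 6·3 = 18
E: 3·4+1·0 = 12 | 6·2 = 12
M: 3·6+1·6 = 24 | 6·4 = 24
Z: 3·7+1·3 = 24 | 6·4 = 24
gcd(3,1,6) = 1

Coefficients: [3, 1, 6]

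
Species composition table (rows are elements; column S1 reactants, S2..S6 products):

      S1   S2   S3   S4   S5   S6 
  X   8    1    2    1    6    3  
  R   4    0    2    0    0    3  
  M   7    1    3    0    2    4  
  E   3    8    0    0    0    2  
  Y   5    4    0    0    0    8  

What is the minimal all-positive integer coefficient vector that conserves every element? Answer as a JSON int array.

Coefficients: [4, 1, 5, 3, 2, 2]

X: 4·8 = 32 | 1·1+5·2+3·1+2·6+2·3 = 32
R: 4·4 = 16 | 1·0+5·2+3·0+2·0+2·3 = 16
M: 4·7 = 28 | 1·1+5·3+3·0+2·2+2·4 = 28
E: 4·3 = 12 | 1·8+5·0+3·0+2·0+2·2 = 12
Y: 4·5 = 20 | 1·4+5·0+3·0+2·0+2·8 = 20
gcd(4,1,5,3,2,2) = 1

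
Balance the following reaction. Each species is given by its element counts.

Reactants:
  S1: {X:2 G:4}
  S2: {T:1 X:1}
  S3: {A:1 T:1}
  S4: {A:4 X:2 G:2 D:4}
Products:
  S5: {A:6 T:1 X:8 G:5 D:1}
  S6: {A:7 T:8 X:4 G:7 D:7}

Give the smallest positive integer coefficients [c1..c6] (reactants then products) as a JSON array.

Coefficients: [2, 4, 5, 2, 1, 1]

A: 2·0+4·0+5·1+2·4 = 13 | 1·6+1·7 = 13
T: 2·0+4·1+5·1+2·0 = 9 | 1·1+1·8 = 9
X: 2·2+4·1+5·0+2·2 = 12 | 1·8+1·4 = 12
G: 2·4+4·0+5·0+2·2 = 12 | 1·5+1·7 = 12
D: 2·0+4·0+5·0+2·4 = 8 | 1·1+1·7 = 8
gcd(2,4,5,2,1,1) = 1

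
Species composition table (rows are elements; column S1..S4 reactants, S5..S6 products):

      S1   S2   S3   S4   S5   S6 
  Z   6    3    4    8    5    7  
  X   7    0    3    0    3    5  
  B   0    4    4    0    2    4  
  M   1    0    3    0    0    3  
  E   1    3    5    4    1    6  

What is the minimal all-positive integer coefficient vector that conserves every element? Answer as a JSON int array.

Z: 3·6+2·3+5·4+1·8 = 52 | 2·5+6·7 = 52
X: 3·7+2·0+5·3+1·0 = 36 | 2·3+6·5 = 36
B: 3·0+2·4+5·4+1·0 = 28 | 2·2+6·4 = 28
M: 3·1+2·0+5·3+1·0 = 18 | 2·0+6·3 = 18
E: 3·1+2·3+5·5+1·4 = 38 | 2·1+6·6 = 38
gcd(3,2,5,1,2,6) = 1

Coefficients: [3, 2, 5, 1, 2, 6]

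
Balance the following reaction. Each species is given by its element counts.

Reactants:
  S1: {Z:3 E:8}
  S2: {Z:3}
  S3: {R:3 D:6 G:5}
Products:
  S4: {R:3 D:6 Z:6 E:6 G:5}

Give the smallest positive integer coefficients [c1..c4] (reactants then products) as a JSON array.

R: 3·0+5·0+4·3 = 12 | 4·3 = 12
D: 3·0+5·0+4·6 = 24 | 4·6 = 24
Z: 3·3+5·3+4·0 = 24 | 4·6 = 24
E: 3·8+5·0+4·0 = 24 | 4·6 = 24
G: 3·0+5·0+4·5 = 20 | 4·5 = 20
gcd(3,5,4,4) = 1

Coefficients: [3, 5, 4, 4]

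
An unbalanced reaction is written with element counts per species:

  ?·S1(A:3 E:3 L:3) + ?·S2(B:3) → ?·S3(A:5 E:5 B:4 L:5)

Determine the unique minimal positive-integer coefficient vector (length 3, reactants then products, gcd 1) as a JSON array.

A: 5·3+4·0 = 15 | 3·5 = 15
E: 5·3+4·0 = 15 | 3·5 = 15
B: 5·0+4·3 = 12 | 3·4 = 12
L: 5·3+4·0 = 15 | 3·5 = 15
gcd(5,4,3) = 1

Coefficients: [5, 4, 3]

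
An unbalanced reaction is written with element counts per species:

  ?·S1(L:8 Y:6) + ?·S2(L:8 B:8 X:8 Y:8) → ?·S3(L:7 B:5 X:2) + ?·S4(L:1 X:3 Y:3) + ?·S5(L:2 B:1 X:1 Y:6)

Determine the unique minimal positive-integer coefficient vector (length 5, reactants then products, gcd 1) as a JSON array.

Coefficients: [2, 3, 4, 4, 4]

L: 2·8+3·8 = 40 | 4·7+4·1+4·2 = 40
B: 2·0+3·8 = 24 | 4·5+4·0+4·1 = 24
X: 2·0+3·8 = 24 | 4·2+4·3+4·1 = 24
Y: 2·6+3·8 = 36 | 4·0+4·3+4·6 = 36
gcd(2,3,4,4,4) = 1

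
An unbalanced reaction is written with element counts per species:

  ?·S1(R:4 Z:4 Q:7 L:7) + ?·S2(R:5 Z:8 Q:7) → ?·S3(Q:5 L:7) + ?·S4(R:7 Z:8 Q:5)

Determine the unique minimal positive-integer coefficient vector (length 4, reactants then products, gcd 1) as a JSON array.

Coefficients: [4, 1, 4, 3]

R: 4·4+1·5 = 21 | 4·0+3·7 = 21
Z: 4·4+1·8 = 24 | 4·0+3·8 = 24
Q: 4·7+1·7 = 35 | 4·5+3·5 = 35
L: 4·7+1·0 = 28 | 4·7+3·0 = 28
gcd(4,1,4,3) = 1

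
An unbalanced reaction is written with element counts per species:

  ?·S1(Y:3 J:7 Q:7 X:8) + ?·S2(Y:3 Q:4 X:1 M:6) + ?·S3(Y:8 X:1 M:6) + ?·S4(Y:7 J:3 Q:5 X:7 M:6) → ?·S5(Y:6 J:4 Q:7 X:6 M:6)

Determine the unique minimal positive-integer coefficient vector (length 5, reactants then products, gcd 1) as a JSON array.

Y: 3·3+4·3+1·8+1·7 = 36 | 6·6 = 36
J: 3·7+4·0+1·0+1·3 = 24 | 6·4 = 24
Q: 3·7+4·4+1·0+1·5 = 42 | 6·7 = 42
X: 3·8+4·1+1·1+1·7 = 36 | 6·6 = 36
M: 3·0+4·6+1·6+1·6 = 36 | 6·6 = 36
gcd(3,4,1,1,6) = 1

Coefficients: [3, 4, 1, 1, 6]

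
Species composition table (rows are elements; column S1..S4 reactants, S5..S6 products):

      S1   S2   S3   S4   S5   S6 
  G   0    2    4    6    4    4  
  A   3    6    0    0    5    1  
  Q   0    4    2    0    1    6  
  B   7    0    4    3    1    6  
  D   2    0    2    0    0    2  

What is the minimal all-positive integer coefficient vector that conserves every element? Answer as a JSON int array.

Coefficients: [1, 5, 2, 3, 6, 3]

G: 1·0+5·2+2·4+3·6 = 36 | 6·4+3·4 = 36
A: 1·3+5·6+2·0+3·0 = 33 | 6·5+3·1 = 33
Q: 1·0+5·4+2·2+3·0 = 24 | 6·1+3·6 = 24
B: 1·7+5·0+2·4+3·3 = 24 | 6·1+3·6 = 24
D: 1·2+5·0+2·2+3·0 = 6 | 6·0+3·2 = 6
gcd(1,5,2,3,6,3) = 1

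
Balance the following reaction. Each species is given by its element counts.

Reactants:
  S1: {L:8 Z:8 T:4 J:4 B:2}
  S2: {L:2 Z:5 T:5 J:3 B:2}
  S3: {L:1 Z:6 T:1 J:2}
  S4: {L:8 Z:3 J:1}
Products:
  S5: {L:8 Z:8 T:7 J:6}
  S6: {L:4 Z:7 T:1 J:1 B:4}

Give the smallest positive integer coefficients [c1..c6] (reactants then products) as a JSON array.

L: 5·8+5·2+2·1+2·8 = 68 | 6·8+5·4 = 68
Z: 5·8+5·5+2·6+2·3 = 83 | 6·8+5·7 = 83
T: 5·4+5·5+2·1+2·0 = 47 | 6·7+5·1 = 47
J: 5·4+5·3+2·2+2·1 = 41 | 6·6+5·1 = 41
B: 5·2+5·2+2·0+2·0 = 20 | 6·0+5·4 = 20
gcd(5,5,2,2,6,5) = 1

Coefficients: [5, 5, 2, 2, 6, 5]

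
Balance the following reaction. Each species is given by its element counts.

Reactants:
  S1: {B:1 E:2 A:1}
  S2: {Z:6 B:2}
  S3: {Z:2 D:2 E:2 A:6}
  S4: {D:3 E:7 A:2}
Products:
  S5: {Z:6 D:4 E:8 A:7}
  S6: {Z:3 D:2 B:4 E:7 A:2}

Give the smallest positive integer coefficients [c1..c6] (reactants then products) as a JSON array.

Coefficients: [6, 5, 3, 6, 4, 4]

Z: 6·0+5·6+3·2+6·0 = 36 | 4·6+4·3 = 36
D: 6·0+5·0+3·2+6·3 = 24 | 4·4+4·2 = 24
B: 6·1+5·2+3·0+6·0 = 16 | 4·0+4·4 = 16
E: 6·2+5·0+3·2+6·7 = 60 | 4·8+4·7 = 60
A: 6·1+5·0+3·6+6·2 = 36 | 4·7+4·2 = 36
gcd(6,5,3,6,4,4) = 1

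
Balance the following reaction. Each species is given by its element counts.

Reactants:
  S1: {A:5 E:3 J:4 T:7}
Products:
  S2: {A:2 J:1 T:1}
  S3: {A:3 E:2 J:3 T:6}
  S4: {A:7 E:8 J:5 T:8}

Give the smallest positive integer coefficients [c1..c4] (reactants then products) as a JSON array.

A: 6·5 = 30 | 4·2+5·3+1·7 = 30
E: 6·3 = 18 | 4·0+5·2+1·8 = 18
J: 6·4 = 24 | 4·1+5·3+1·5 = 24
T: 6·7 = 42 | 4·1+5·6+1·8 = 42
gcd(6,4,5,1) = 1

Coefficients: [6, 4, 5, 1]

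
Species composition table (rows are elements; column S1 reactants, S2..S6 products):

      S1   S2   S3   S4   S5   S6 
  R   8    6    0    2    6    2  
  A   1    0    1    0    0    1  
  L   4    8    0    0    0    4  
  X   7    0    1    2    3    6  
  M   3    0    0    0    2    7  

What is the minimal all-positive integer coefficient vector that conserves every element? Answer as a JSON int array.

R: 3·8 = 24 | 1·6+2·0+5·2+1·6+1·2 = 24
A: 3·1 = 3 | 1·0+2·1+5·0+1·0+1·1 = 3
L: 3·4 = 12 | 1·8+2·0+5·0+1·0+1·4 = 12
X: 3·7 = 21 | 1·0+2·1+5·2+1·3+1·6 = 21
M: 3·3 = 9 | 1·0+2·0+5·0+1·2+1·7 = 9
gcd(3,1,2,5,1,1) = 1

Coefficients: [3, 1, 2, 5, 1, 1]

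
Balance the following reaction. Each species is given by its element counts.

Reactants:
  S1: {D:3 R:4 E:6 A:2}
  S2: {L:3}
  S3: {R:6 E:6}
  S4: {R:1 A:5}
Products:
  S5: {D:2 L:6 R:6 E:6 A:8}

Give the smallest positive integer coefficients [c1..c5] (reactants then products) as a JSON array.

Coefficients: [2, 6, 1, 4, 3]

D: 2·3+6·0+1·0+4·0 = 6 | 3·2 = 6
L: 2·0+6·3+1·0+4·0 = 18 | 3·6 = 18
R: 2·4+6·0+1·6+4·1 = 18 | 3·6 = 18
E: 2·6+6·0+1·6+4·0 = 18 | 3·6 = 18
A: 2·2+6·0+1·0+4·5 = 24 | 3·8 = 24
gcd(2,6,1,4,3) = 1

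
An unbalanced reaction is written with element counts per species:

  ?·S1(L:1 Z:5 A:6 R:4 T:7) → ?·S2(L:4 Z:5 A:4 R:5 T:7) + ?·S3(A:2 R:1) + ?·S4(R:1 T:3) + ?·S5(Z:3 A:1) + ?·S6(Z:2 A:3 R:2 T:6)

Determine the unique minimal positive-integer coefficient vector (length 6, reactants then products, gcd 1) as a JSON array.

L: 4·1 = 4 | 1·4+4·0+1·0+3·0+3·0 = 4
Z: 4·5 = 20 | 1·5+4·0+1·0+3·3+3·2 = 20
A: 4·6 = 24 | 1·4+4·2+1·0+3·1+3·3 = 24
R: 4·4 = 16 | 1·5+4·1+1·1+3·0+3·2 = 16
T: 4·7 = 28 | 1·7+4·0+1·3+3·0+3·6 = 28
gcd(4,1,4,1,3,3) = 1

Coefficients: [4, 1, 4, 1, 3, 3]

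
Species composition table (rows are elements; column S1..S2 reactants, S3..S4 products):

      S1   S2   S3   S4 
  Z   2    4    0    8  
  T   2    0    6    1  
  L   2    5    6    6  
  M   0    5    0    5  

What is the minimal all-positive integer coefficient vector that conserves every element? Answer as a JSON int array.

Coefficients: [4, 2, 1, 2]

Z: 4·2+2·4 = 16 | 1·0+2·8 = 16
T: 4·2+2·0 = 8 | 1·6+2·1 = 8
L: 4·2+2·5 = 18 | 1·6+2·6 = 18
M: 4·0+2·5 = 10 | 1·0+2·5 = 10
gcd(4,2,1,2) = 1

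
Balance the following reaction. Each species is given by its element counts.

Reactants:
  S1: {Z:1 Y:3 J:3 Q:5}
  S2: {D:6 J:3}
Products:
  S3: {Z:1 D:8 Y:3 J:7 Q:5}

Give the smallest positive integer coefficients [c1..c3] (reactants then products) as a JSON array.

Coefficients: [3, 4, 3]

Z: 3·1+4·0 = 3 | 3·1 = 3
D: 3·0+4·6 = 24 | 3·8 = 24
Y: 3·3+4·0 = 9 | 3·3 = 9
J: 3·3+4·3 = 21 | 3·7 = 21
Q: 3·5+4·0 = 15 | 3·5 = 15
gcd(3,4,3) = 1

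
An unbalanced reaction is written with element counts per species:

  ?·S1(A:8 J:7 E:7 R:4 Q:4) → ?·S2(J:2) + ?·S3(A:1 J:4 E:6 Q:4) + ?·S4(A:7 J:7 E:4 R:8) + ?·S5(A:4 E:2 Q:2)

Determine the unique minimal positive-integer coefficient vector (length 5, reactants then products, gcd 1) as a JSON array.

A: 4·8 = 32 | 3·0+2·1+2·7+4·4 = 32
J: 4·7 = 28 | 3·2+2·4+2·7+4·0 = 28
E: 4·7 = 28 | 3·0+2·6+2·4+4·2 = 28
R: 4·4 = 16 | 3·0+2·0+2·8+4·0 = 16
Q: 4·4 = 16 | 3·0+2·4+2·0+4·2 = 16
gcd(4,3,2,2,4) = 1

Coefficients: [4, 3, 2, 2, 4]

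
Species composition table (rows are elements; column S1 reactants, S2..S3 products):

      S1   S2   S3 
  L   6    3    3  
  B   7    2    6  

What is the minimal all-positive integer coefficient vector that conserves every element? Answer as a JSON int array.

L: 4·6 = 24 | 5·3+3·3 = 24
B: 4·7 = 28 | 5·2+3·6 = 28
gcd(4,5,3) = 1

Coefficients: [4, 5, 3]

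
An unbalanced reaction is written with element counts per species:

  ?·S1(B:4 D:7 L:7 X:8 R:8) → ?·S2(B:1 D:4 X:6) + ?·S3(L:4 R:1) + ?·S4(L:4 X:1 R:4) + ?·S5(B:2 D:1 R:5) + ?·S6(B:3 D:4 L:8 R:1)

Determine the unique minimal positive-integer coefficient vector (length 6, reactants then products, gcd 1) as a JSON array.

B: 4·4 = 16 | 5·1+3·0+2·0+4·2+1·3 = 16
D: 4·7 = 28 | 5·4+3·0+2·0+4·1+1·4 = 28
L: 4·7 = 28 | 5·0+3·4+2·4+4·0+1·8 = 28
X: 4·8 = 32 | 5·6+3·0+2·1+4·0+1·0 = 32
R: 4·8 = 32 | 5·0+3·1+2·4+4·5+1·1 = 32
gcd(4,5,3,2,4,1) = 1

Coefficients: [4, 5, 3, 2, 4, 1]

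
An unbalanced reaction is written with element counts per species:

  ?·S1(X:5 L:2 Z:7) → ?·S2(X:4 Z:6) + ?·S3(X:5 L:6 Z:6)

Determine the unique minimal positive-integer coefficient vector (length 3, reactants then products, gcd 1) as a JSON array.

X: 6·5 = 30 | 5·4+2·5 = 30
L: 6·2 = 12 | 5·0+2·6 = 12
Z: 6·7 = 42 | 5·6+2·6 = 42
gcd(6,5,2) = 1

Coefficients: [6, 5, 2]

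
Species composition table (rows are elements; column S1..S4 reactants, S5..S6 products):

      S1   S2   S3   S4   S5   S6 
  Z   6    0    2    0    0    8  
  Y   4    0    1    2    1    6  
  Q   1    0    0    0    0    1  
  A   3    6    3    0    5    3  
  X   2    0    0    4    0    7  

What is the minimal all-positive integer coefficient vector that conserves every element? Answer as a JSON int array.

Z: 4·6+3·0+4·2+5·0 = 32 | 6·0+4·8 = 32
Y: 4·4+3·0+4·1+5·2 = 30 | 6·1+4·6 = 30
Q: 4·1+3·0+4·0+5·0 = 4 | 6·0+4·1 = 4
A: 4·3+3·6+4·3+5·0 = 42 | 6·5+4·3 = 42
X: 4·2+3·0+4·0+5·4 = 28 | 6·0+4·7 = 28
gcd(4,3,4,5,6,4) = 1

Coefficients: [4, 3, 4, 5, 6, 4]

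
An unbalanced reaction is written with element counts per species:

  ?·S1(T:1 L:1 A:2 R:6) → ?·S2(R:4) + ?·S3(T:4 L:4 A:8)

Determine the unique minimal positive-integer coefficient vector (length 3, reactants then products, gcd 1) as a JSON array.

T: 4·1 = 4 | 6·0+1·4 = 4
L: 4·1 = 4 | 6·0+1·4 = 4
A: 4·2 = 8 | 6·0+1·8 = 8
R: 4·6 = 24 | 6·4+1·0 = 24
gcd(4,6,1) = 1

Coefficients: [4, 6, 1]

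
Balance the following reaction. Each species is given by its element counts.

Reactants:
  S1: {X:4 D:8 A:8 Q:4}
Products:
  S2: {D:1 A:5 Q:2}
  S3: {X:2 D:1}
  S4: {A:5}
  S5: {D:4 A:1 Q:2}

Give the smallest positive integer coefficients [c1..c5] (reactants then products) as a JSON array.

Coefficients: [3, 2, 6, 2, 4]

X: 3·4 = 12 | 2·0+6·2+2·0+4·0 = 12
D: 3·8 = 24 | 2·1+6·1+2·0+4·4 = 24
A: 3·8 = 24 | 2·5+6·0+2·5+4·1 = 24
Q: 3·4 = 12 | 2·2+6·0+2·0+4·2 = 12
gcd(3,2,6,2,4) = 1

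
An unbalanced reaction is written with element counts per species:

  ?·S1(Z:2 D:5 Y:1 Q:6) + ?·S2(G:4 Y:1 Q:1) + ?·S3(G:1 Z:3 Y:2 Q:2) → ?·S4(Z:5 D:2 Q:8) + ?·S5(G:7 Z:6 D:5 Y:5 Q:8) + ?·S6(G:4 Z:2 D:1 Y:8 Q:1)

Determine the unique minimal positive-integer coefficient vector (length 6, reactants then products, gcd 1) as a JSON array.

Coefficients: [3, 3, 6, 2, 2, 1]

G: 3·0+3·4+6·1 = 18 | 2·0+2·7+1·4 = 18
Z: 3·2+3·0+6·3 = 24 | 2·5+2·6+1·2 = 24
D: 3·5+3·0+6·0 = 15 | 2·2+2·5+1·1 = 15
Y: 3·1+3·1+6·2 = 18 | 2·0+2·5+1·8 = 18
Q: 3·6+3·1+6·2 = 33 | 2·8+2·8+1·1 = 33
gcd(3,3,6,2,2,1) = 1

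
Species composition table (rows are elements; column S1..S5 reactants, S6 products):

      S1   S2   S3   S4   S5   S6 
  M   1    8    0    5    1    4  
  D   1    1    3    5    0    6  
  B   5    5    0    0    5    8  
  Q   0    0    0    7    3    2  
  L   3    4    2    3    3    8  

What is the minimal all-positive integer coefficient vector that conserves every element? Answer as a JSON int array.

M: 6·1+1·8+6·0+1·5+1·1 = 20 | 5·4 = 20
D: 6·1+1·1+6·3+1·5+1·0 = 30 | 5·6 = 30
B: 6·5+1·5+6·0+1·0+1·5 = 40 | 5·8 = 40
Q: 6·0+1·0+6·0+1·7+1·3 = 10 | 5·2 = 10
L: 6·3+1·4+6·2+1·3+1·3 = 40 | 5·8 = 40
gcd(6,1,6,1,1,5) = 1

Coefficients: [6, 1, 6, 1, 1, 5]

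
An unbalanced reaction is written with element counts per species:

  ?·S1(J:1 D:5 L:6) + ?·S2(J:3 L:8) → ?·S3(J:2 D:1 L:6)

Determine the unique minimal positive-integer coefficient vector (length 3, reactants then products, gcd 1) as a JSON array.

Coefficients: [1, 3, 5]

J: 1·1+3·3 = 10 | 5·2 = 10
D: 1·5+3·0 = 5 | 5·1 = 5
L: 1·6+3·8 = 30 | 5·6 = 30
gcd(1,3,5) = 1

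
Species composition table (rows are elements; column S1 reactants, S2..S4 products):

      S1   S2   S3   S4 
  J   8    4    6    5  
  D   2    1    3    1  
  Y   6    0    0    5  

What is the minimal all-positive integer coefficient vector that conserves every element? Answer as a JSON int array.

Coefficients: [5, 1, 1, 6]

J: 5·8 = 40 | 1·4+1·6+6·5 = 40
D: 5·2 = 10 | 1·1+1·3+6·1 = 10
Y: 5·6 = 30 | 1·0+1·0+6·5 = 30
gcd(5,1,1,6) = 1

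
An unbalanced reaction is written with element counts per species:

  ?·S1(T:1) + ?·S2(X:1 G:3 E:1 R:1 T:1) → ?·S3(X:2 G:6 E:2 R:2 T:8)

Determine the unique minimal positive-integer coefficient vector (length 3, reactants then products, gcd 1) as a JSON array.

Coefficients: [6, 2, 1]

X: 6·0+2·1 = 2 | 1·2 = 2
G: 6·0+2·3 = 6 | 1·6 = 6
E: 6·0+2·1 = 2 | 1·2 = 2
R: 6·0+2·1 = 2 | 1·2 = 2
T: 6·1+2·1 = 8 | 1·8 = 8
gcd(6,2,1) = 1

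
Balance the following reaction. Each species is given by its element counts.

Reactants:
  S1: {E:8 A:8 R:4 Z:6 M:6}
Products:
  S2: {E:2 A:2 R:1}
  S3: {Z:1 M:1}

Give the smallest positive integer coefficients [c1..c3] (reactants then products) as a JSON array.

E: 1·8 = 8 | 4·2+6·0 = 8
A: 1·8 = 8 | 4·2+6·0 = 8
R: 1·4 = 4 | 4·1+6·0 = 4
Z: 1·6 = 6 | 4·0+6·1 = 6
M: 1·6 = 6 | 4·0+6·1 = 6
gcd(1,4,6) = 1

Coefficients: [1, 4, 6]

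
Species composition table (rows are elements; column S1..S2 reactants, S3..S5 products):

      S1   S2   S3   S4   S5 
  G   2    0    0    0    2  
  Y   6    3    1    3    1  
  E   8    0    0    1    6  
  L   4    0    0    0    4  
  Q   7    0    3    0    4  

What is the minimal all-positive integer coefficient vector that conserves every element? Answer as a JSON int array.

G: 3·2+2·0 = 6 | 3·0+6·0+3·2 = 6
Y: 3·6+2·3 = 24 | 3·1+6·3+3·1 = 24
E: 3·8+2·0 = 24 | 3·0+6·1+3·6 = 24
L: 3·4+2·0 = 12 | 3·0+6·0+3·4 = 12
Q: 3·7+2·0 = 21 | 3·3+6·0+3·4 = 21
gcd(3,2,3,6,3) = 1

Coefficients: [3, 2, 3, 6, 3]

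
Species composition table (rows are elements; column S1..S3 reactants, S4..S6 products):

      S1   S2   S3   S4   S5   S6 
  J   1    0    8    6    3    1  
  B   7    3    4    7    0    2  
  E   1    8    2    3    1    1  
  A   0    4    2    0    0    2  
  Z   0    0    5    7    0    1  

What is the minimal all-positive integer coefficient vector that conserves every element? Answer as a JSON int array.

Coefficients: [1, 1, 4, 2, 5, 6]

J: 1·1+1·0+4·8 = 33 | 2·6+5·3+6·1 = 33
B: 1·7+1·3+4·4 = 26 | 2·7+5·0+6·2 = 26
E: 1·1+1·8+4·2 = 17 | 2·3+5·1+6·1 = 17
A: 1·0+1·4+4·2 = 12 | 2·0+5·0+6·2 = 12
Z: 1·0+1·0+4·5 = 20 | 2·7+5·0+6·1 = 20
gcd(1,1,4,2,5,6) = 1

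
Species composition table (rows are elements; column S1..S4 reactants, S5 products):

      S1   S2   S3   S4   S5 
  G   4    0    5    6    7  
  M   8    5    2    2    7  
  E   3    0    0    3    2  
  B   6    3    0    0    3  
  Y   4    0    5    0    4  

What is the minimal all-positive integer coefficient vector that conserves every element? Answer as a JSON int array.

G: 1·4+4·0+4·5+3·6 = 42 | 6·7 = 42
M: 1·8+4·5+4·2+3·2 = 42 | 6·7 = 42
E: 1·3+4·0+4·0+3·3 = 12 | 6·2 = 12
B: 1·6+4·3+4·0+3·0 = 18 | 6·3 = 18
Y: 1·4+4·0+4·5+3·0 = 24 | 6·4 = 24
gcd(1,4,4,3,6) = 1

Coefficients: [1, 4, 4, 3, 6]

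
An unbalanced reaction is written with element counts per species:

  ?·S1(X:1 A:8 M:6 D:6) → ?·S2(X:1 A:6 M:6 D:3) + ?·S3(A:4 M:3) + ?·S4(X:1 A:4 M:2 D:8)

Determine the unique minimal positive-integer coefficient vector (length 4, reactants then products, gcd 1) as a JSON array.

X: 5·1 = 5 | 2·1+4·0+3·1 = 5
A: 5·8 = 40 | 2·6+4·4+3·4 = 40
M: 5·6 = 30 | 2·6+4·3+3·2 = 30
D: 5·6 = 30 | 2·3+4·0+3·8 = 30
gcd(5,2,4,3) = 1

Coefficients: [5, 2, 4, 3]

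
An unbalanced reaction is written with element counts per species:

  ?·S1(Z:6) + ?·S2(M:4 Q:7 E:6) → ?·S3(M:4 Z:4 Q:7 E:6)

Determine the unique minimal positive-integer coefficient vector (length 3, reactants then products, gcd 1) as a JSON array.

M: 2·0+3·4 = 12 | 3·4 = 12
Z: 2·6+3·0 = 12 | 3·4 = 12
Q: 2·0+3·7 = 21 | 3·7 = 21
E: 2·0+3·6 = 18 | 3·6 = 18
gcd(2,3,3) = 1

Coefficients: [2, 3, 3]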